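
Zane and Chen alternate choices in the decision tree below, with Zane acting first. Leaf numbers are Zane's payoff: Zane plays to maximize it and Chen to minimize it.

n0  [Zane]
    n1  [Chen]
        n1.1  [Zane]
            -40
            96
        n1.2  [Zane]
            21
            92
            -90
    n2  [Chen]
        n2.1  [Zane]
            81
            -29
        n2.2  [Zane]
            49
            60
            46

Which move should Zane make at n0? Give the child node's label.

n1

n1.1 (Zane): max(-40, 96) = 96
n1.2 (Zane): max(21, 92, -90) = 92
n1 (Chen): min(96, 92) = 92
n2.1 (Zane): max(81, -29) = 81
n2.2 (Zane): max(49, 60, 46) = 60
n2 (Chen): min(81, 60) = 60
n0 (Zane): max(92, 60) = 92
Zane at n0 wants the highest of {n1=92, n2=60}, so chooses n1.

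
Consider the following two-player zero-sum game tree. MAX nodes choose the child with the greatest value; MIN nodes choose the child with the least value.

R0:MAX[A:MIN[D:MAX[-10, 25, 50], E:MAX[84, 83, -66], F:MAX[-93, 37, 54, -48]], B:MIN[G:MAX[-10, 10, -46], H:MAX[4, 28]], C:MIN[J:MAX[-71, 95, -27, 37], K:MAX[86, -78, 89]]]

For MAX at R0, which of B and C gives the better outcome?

C

G (MAX): max(-10, 10, -46) = 10
H (MAX): max(4, 28) = 28
B (MIN): min(10, 28) = 10
J (MAX): max(-71, 95, -27, 37) = 95
K (MAX): max(86, -78, 89) = 89
C (MIN): min(95, 89) = 89
MAX prefers the higher value; B=10, C=89. C is better since 89 > 10.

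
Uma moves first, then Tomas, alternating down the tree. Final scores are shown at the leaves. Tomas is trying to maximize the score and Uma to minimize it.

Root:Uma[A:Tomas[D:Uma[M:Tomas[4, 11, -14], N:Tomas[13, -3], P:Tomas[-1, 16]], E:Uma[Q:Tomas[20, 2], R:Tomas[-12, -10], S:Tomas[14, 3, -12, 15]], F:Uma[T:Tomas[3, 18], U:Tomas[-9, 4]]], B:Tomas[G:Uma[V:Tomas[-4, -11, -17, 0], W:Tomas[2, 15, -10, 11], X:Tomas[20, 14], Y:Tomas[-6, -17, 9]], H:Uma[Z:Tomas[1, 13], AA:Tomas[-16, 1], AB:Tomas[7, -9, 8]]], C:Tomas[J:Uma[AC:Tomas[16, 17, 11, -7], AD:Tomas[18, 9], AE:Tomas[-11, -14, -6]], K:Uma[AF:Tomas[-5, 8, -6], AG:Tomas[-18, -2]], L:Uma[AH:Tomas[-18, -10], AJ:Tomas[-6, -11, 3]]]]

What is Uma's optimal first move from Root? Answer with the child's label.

M (Tomas): max(4, 11, -14) = 11
N (Tomas): max(13, -3) = 13
P (Tomas): max(-1, 16) = 16
D (Uma): min(11, 13, 16) = 11
Q (Tomas): max(20, 2) = 20
R (Tomas): max(-12, -10) = -10
S (Tomas): max(14, 3, -12, 15) = 15
E (Uma): min(20, -10, 15) = -10
T (Tomas): max(3, 18) = 18
U (Tomas): max(-9, 4) = 4
F (Uma): min(18, 4) = 4
A (Tomas): max(11, -10, 4) = 11
V (Tomas): max(-4, -11, -17, 0) = 0
W (Tomas): max(2, 15, -10, 11) = 15
X (Tomas): max(20, 14) = 20
Y (Tomas): max(-6, -17, 9) = 9
G (Uma): min(0, 15, 20, 9) = 0
Z (Tomas): max(1, 13) = 13
AA (Tomas): max(-16, 1) = 1
AB (Tomas): max(7, -9, 8) = 8
H (Uma): min(13, 1, 8) = 1
B (Tomas): max(0, 1) = 1
AC (Tomas): max(16, 17, 11, -7) = 17
AD (Tomas): max(18, 9) = 18
AE (Tomas): max(-11, -14, -6) = -6
J (Uma): min(17, 18, -6) = -6
AF (Tomas): max(-5, 8, -6) = 8
AG (Tomas): max(-18, -2) = -2
K (Uma): min(8, -2) = -2
AH (Tomas): max(-18, -10) = -10
AJ (Tomas): max(-6, -11, 3) = 3
L (Uma): min(-10, 3) = -10
C (Tomas): max(-6, -2, -10) = -2
Root (Uma): min(11, 1, -2) = -2
Uma at Root wants the lowest of {A=11, B=1, C=-2}, so chooses C.

C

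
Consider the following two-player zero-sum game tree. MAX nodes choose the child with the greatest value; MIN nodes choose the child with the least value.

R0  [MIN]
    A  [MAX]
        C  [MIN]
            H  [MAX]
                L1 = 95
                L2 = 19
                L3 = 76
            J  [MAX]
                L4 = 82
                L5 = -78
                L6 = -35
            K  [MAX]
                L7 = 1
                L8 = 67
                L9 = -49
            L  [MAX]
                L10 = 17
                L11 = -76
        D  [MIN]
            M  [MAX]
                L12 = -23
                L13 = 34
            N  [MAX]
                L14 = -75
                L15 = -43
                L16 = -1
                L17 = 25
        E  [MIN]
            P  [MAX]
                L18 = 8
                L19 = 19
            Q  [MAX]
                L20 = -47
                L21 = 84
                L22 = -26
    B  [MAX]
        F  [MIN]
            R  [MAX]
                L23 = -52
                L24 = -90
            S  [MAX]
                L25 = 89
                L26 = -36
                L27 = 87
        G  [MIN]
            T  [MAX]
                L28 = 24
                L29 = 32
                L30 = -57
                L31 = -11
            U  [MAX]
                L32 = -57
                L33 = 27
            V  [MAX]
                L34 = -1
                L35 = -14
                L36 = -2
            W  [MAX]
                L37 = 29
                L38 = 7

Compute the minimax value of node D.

M (MAX): max(-23, 34) = 34
N (MAX): max(-75, -43, -1, 25) = 25
D (MIN): min(34, 25) = 25

25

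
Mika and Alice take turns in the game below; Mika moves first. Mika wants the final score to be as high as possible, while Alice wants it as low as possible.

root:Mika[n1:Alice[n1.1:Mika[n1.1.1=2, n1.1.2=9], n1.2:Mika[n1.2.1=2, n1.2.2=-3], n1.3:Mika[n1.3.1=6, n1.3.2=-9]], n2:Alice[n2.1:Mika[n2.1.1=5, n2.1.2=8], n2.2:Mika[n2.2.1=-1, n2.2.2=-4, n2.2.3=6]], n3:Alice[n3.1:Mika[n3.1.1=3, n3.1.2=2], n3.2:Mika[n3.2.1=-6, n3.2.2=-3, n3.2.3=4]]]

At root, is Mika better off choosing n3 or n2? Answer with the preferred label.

n2

n3.1 (Mika): max(3, 2) = 3
n3.2 (Mika): max(-6, -3, 4) = 4
n3 (Alice): min(3, 4) = 3
n2.1 (Mika): max(5, 8) = 8
n2.2 (Mika): max(-1, -4, 6) = 6
n2 (Alice): min(8, 6) = 6
Mika prefers the higher value; n3=3, n2=6. n2 is better since 6 > 3.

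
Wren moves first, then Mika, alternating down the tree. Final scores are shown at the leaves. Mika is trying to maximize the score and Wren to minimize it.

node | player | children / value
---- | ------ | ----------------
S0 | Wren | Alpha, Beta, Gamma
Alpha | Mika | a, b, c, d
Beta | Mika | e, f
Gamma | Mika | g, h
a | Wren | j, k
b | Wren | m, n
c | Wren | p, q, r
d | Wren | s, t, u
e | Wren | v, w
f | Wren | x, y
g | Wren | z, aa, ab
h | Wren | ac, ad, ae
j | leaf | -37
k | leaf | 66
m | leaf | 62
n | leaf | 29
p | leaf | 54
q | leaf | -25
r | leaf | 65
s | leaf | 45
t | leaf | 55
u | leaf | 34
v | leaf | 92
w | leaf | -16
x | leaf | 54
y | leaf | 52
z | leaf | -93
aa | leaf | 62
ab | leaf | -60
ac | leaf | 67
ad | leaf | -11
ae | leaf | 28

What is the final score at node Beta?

e (Wren): min(92, -16) = -16
f (Wren): min(54, 52) = 52
Beta (Mika): max(-16, 52) = 52

52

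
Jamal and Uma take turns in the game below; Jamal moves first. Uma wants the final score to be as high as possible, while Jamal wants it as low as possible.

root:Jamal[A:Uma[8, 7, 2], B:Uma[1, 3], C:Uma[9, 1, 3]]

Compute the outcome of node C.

C (Uma): max(9, 1, 3) = 9

9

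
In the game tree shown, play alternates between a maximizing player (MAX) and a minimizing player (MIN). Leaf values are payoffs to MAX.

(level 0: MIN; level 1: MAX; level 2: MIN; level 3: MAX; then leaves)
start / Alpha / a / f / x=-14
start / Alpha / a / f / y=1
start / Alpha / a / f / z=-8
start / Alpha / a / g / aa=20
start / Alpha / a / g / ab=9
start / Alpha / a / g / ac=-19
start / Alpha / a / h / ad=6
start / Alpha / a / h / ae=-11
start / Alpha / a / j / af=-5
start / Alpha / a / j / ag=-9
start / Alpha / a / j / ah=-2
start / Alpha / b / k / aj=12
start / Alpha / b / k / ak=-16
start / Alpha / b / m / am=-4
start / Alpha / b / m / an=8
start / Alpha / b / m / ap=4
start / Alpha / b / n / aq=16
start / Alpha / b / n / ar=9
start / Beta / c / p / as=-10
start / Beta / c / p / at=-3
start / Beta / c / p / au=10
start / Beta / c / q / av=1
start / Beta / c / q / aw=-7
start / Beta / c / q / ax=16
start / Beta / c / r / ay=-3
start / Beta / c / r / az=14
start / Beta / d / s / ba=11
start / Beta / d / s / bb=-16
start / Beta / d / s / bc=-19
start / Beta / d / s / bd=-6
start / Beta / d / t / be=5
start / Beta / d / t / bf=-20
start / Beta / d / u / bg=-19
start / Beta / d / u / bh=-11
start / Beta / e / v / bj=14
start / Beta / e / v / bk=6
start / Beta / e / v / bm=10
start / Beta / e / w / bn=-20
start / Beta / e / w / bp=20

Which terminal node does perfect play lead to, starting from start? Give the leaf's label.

an

f (MAX): max(-14, 1, -8) = 1
g (MAX): max(20, 9, -19) = 20
h (MAX): max(6, -11) = 6
j (MAX): max(-5, -9, -2) = -2
a (MIN): min(1, 20, 6, -2) = -2
k (MAX): max(12, -16) = 12
m (MAX): max(-4, 8, 4) = 8
n (MAX): max(16, 9) = 16
b (MIN): min(12, 8, 16) = 8
Alpha (MAX): max(-2, 8) = 8
p (MAX): max(-10, -3, 10) = 10
q (MAX): max(1, -7, 16) = 16
r (MAX): max(-3, 14) = 14
c (MIN): min(10, 16, 14) = 10
s (MAX): max(11, -16, -19, -6) = 11
t (MAX): max(5, -20) = 5
u (MAX): max(-19, -11) = -11
d (MIN): min(11, 5, -11) = -11
v (MAX): max(14, 6, 10) = 14
w (MAX): max(-20, 20) = 20
e (MIN): min(14, 20) = 14
Beta (MAX): max(10, -11, 14) = 14
start (MIN): min(8, 14) = 8
At start, MIN picks Alpha (lowest: 8).
At Alpha, MAX picks b (highest: 8).
At b, MIN picks m (lowest: 8).
At m, MAX picks an (highest: 8).
Terminal value 8.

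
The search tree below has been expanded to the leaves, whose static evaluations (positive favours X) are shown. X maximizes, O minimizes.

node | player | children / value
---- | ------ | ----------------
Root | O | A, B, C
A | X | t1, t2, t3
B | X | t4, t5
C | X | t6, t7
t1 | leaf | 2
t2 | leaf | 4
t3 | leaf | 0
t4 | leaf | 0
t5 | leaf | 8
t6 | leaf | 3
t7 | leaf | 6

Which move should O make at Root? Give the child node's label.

A (X): max(2, 4, 0) = 4
B (X): max(0, 8) = 8
C (X): max(3, 6) = 6
Root (O): min(4, 8, 6) = 4
O at Root wants the lowest of {A=4, B=8, C=6}, so chooses A.

A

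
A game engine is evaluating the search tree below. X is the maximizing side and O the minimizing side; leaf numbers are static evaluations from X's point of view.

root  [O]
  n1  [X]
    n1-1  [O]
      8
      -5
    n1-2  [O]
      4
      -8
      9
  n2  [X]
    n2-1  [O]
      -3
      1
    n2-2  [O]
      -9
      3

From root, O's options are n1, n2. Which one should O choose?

n1

n1-1 (O): min(8, -5) = -5
n1-2 (O): min(4, -8, 9) = -8
n1 (X): max(-5, -8) = -5
n2-1 (O): min(-3, 1) = -3
n2-2 (O): min(-9, 3) = -9
n2 (X): max(-3, -9) = -3
root (O): min(-5, -3) = -5
O at root wants the lowest of {n1=-5, n2=-3}, so chooses n1.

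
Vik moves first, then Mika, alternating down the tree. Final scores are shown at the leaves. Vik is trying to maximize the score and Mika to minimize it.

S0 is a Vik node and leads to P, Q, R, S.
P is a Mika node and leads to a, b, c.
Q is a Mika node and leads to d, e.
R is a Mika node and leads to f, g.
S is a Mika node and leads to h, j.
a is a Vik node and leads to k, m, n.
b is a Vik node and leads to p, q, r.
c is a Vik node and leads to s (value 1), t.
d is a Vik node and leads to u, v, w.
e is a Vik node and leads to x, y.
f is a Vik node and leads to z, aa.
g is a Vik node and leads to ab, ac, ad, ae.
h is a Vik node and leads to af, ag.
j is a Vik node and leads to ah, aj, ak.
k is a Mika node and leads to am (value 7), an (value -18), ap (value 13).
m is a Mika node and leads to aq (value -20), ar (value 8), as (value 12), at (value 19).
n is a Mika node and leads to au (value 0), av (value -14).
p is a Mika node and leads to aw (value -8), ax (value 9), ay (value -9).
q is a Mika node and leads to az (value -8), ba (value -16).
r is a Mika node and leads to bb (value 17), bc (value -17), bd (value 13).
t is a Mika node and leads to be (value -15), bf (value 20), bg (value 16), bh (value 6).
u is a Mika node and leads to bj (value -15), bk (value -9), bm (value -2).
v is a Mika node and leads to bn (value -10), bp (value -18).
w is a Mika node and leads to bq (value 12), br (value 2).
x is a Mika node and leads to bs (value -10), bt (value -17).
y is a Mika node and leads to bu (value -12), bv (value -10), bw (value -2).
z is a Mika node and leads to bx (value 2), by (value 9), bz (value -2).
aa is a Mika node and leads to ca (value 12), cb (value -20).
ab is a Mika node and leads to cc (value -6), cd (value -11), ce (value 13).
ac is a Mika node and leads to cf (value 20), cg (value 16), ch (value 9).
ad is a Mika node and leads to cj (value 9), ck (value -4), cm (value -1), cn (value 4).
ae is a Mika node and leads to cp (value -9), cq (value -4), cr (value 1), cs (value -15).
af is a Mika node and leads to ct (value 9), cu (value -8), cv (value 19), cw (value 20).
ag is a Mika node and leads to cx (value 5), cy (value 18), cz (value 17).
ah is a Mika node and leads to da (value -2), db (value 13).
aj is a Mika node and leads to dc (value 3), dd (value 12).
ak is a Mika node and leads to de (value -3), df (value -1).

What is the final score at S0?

3

k (Mika): min(7, -18, 13) = -18
m (Mika): min(-20, 8, 12, 19) = -20
n (Mika): min(0, -14) = -14
a (Vik): max(-18, -20, -14) = -14
p (Mika): min(-8, 9, -9) = -9
q (Mika): min(-8, -16) = -16
r (Mika): min(17, -17, 13) = -17
b (Vik): max(-9, -16, -17) = -9
t (Mika): min(-15, 20, 16, 6) = -15
c (Vik): max(1, -15) = 1
P (Mika): min(-14, -9, 1) = -14
u (Mika): min(-15, -9, -2) = -15
v (Mika): min(-10, -18) = -18
w (Mika): min(12, 2) = 2
d (Vik): max(-15, -18, 2) = 2
x (Mika): min(-10, -17) = -17
y (Mika): min(-12, -10, -2) = -12
e (Vik): max(-17, -12) = -12
Q (Mika): min(2, -12) = -12
z (Mika): min(2, 9, -2) = -2
aa (Mika): min(12, -20) = -20
f (Vik): max(-2, -20) = -2
ab (Mika): min(-6, -11, 13) = -11
ac (Mika): min(20, 16, 9) = 9
ad (Mika): min(9, -4, -1, 4) = -4
ae (Mika): min(-9, -4, 1, -15) = -15
g (Vik): max(-11, 9, -4, -15) = 9
R (Mika): min(-2, 9) = -2
af (Mika): min(9, -8, 19, 20) = -8
ag (Mika): min(5, 18, 17) = 5
h (Vik): max(-8, 5) = 5
ah (Mika): min(-2, 13) = -2
aj (Mika): min(3, 12) = 3
ak (Mika): min(-3, -1) = -3
j (Vik): max(-2, 3, -3) = 3
S (Mika): min(5, 3) = 3
S0 (Vik): max(-14, -12, -2, 3) = 3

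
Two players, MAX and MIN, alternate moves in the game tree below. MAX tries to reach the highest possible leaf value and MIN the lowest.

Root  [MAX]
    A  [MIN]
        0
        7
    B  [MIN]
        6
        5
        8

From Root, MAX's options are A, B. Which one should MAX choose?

A (MIN): min(0, 7) = 0
B (MIN): min(6, 5, 8) = 5
Root (MAX): max(0, 5) = 5
MAX at Root wants the highest of {A=0, B=5}, so chooses B.

B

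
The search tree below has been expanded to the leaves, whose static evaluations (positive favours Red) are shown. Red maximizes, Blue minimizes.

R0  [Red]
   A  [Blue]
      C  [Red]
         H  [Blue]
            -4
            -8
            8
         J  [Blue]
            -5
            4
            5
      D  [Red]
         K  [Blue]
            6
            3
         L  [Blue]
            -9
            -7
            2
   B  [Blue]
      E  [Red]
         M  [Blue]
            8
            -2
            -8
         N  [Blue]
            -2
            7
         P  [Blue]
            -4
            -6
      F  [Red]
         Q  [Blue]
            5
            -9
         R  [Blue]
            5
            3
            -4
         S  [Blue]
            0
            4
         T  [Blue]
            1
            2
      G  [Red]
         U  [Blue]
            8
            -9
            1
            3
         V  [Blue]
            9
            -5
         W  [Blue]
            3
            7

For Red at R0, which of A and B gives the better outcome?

B

H (Blue): min(-4, -8, 8) = -8
J (Blue): min(-5, 4, 5) = -5
C (Red): max(-8, -5) = -5
K (Blue): min(6, 3) = 3
L (Blue): min(-9, -7, 2) = -9
D (Red): max(3, -9) = 3
A (Blue): min(-5, 3) = -5
M (Blue): min(8, -2, -8) = -8
N (Blue): min(-2, 7) = -2
P (Blue): min(-4, -6) = -6
E (Red): max(-8, -2, -6) = -2
Q (Blue): min(5, -9) = -9
R (Blue): min(5, 3, -4) = -4
S (Blue): min(0, 4) = 0
T (Blue): min(1, 2) = 1
F (Red): max(-9, -4, 0, 1) = 1
U (Blue): min(8, -9, 1, 3) = -9
V (Blue): min(9, -5) = -5
W (Blue): min(3, 7) = 3
G (Red): max(-9, -5, 3) = 3
B (Blue): min(-2, 1, 3) = -2
Red prefers the higher value; A=-5, B=-2. B is better since -2 > -5.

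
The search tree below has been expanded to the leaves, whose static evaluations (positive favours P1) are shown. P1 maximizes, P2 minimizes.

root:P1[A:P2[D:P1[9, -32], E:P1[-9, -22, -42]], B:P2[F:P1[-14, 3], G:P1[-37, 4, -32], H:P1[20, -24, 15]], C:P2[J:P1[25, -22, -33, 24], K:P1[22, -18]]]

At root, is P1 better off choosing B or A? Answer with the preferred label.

B

F (P1): max(-14, 3) = 3
G (P1): max(-37, 4, -32) = 4
H (P1): max(20, -24, 15) = 20
B (P2): min(3, 4, 20) = 3
D (P1): max(9, -32) = 9
E (P1): max(-9, -22, -42) = -9
A (P2): min(9, -9) = -9
P1 prefers the higher value; B=3, A=-9. B is better since 3 > -9.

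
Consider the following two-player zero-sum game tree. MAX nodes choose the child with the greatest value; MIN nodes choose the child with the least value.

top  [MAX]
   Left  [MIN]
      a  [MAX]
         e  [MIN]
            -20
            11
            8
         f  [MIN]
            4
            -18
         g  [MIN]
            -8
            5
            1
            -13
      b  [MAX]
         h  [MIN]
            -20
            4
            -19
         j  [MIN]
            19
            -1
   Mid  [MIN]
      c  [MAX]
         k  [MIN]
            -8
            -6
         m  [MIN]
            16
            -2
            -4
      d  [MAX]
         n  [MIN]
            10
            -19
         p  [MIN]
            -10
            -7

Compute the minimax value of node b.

-1

h (MIN): min(-20, 4, -19) = -20
j (MIN): min(19, -1) = -1
b (MAX): max(-20, -1) = -1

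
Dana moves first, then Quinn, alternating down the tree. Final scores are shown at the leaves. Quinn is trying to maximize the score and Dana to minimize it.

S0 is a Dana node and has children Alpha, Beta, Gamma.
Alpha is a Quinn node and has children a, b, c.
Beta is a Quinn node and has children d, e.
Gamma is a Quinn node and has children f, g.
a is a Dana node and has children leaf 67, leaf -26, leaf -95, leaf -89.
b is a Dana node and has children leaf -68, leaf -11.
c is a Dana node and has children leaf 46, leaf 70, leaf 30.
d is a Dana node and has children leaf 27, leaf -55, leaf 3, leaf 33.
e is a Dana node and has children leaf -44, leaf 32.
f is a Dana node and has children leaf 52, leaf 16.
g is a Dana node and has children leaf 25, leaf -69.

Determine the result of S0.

-44

a (Dana): min(67, -26, -95, -89) = -95
b (Dana): min(-68, -11) = -68
c (Dana): min(46, 70, 30) = 30
Alpha (Quinn): max(-95, -68, 30) = 30
d (Dana): min(27, -55, 3, 33) = -55
e (Dana): min(-44, 32) = -44
Beta (Quinn): max(-55, -44) = -44
f (Dana): min(52, 16) = 16
g (Dana): min(25, -69) = -69
Gamma (Quinn): max(16, -69) = 16
S0 (Dana): min(30, -44, 16) = -44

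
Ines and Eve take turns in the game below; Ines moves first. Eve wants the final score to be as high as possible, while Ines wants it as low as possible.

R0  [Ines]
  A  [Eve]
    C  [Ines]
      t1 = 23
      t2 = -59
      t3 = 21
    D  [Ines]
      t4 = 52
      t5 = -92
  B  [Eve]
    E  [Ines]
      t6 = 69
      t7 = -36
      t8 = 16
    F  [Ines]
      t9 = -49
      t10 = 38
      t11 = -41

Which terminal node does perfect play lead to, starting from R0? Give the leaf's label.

C (Ines): min(23, -59, 21) = -59
D (Ines): min(52, -92) = -92
A (Eve): max(-59, -92) = -59
E (Ines): min(69, -36, 16) = -36
F (Ines): min(-49, 38, -41) = -49
B (Eve): max(-36, -49) = -36
R0 (Ines): min(-59, -36) = -59
At R0, Ines picks A (lowest: -59).
At A, Eve picks C (highest: -59).
At C, Ines picks t2 (lowest: -59).
Terminal value -59.

t2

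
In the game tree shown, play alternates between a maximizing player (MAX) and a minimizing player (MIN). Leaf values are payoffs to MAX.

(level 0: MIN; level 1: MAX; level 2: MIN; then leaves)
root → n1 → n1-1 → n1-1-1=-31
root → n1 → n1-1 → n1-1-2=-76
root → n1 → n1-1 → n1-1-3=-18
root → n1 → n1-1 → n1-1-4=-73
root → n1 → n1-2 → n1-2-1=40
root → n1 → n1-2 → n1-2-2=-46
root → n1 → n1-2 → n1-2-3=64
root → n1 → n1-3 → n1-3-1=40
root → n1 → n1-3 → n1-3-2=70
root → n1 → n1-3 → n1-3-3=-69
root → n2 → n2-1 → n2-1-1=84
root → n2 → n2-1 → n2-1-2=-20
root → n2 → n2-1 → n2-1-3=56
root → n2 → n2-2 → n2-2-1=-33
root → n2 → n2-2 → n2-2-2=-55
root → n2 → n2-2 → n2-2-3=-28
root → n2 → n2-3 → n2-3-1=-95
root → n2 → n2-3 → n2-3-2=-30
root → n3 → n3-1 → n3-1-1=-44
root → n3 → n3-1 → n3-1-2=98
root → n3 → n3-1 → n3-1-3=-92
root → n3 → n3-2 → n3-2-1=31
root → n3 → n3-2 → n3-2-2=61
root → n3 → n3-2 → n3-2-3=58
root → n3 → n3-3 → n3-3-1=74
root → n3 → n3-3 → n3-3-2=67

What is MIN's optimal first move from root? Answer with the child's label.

n1-1 (MIN): min(-31, -76, -18, -73) = -76
n1-2 (MIN): min(40, -46, 64) = -46
n1-3 (MIN): min(40, 70, -69) = -69
n1 (MAX): max(-76, -46, -69) = -46
n2-1 (MIN): min(84, -20, 56) = -20
n2-2 (MIN): min(-33, -55, -28) = -55
n2-3 (MIN): min(-95, -30) = -95
n2 (MAX): max(-20, -55, -95) = -20
n3-1 (MIN): min(-44, 98, -92) = -92
n3-2 (MIN): min(31, 61, 58) = 31
n3-3 (MIN): min(74, 67) = 67
n3 (MAX): max(-92, 31, 67) = 67
root (MIN): min(-46, -20, 67) = -46
MIN at root wants the lowest of {n1=-46, n2=-20, n3=67}, so chooses n1.

n1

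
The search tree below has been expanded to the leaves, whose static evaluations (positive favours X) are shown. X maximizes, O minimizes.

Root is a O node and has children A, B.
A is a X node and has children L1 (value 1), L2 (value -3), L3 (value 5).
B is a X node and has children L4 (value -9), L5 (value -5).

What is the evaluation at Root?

-5

A (X): max(1, -3, 5) = 5
B (X): max(-9, -5) = -5
Root (O): min(5, -5) = -5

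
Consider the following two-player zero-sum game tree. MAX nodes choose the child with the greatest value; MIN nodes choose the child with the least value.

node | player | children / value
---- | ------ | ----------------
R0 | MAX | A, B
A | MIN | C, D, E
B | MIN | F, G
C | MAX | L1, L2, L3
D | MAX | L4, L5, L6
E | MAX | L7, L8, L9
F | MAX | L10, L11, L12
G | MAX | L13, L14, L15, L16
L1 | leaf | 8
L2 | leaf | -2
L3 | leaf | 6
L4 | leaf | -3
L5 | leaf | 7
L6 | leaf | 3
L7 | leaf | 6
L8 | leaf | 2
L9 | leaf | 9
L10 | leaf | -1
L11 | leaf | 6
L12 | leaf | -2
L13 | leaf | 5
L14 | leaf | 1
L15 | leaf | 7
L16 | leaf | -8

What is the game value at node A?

C (MAX): max(8, -2, 6) = 8
D (MAX): max(-3, 7, 3) = 7
E (MAX): max(6, 2, 9) = 9
A (MIN): min(8, 7, 9) = 7

7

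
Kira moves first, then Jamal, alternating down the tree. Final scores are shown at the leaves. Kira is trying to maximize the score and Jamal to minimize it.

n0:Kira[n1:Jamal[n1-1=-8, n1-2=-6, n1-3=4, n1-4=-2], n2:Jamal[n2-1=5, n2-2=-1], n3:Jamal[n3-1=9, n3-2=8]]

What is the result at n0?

n1 (Jamal): min(-8, -6, 4, -2) = -8
n2 (Jamal): min(5, -1) = -1
n3 (Jamal): min(9, 8) = 8
n0 (Kira): max(-8, -1, 8) = 8

8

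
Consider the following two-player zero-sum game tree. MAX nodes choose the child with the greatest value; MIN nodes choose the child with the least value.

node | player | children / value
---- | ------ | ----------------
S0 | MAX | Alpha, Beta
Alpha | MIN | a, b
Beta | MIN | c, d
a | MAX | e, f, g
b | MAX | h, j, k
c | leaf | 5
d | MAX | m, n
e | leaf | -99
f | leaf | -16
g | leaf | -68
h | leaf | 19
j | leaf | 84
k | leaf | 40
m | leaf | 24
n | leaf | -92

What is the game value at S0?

5

a (MAX): max(-99, -16, -68) = -16
b (MAX): max(19, 84, 40) = 84
Alpha (MIN): min(-16, 84) = -16
d (MAX): max(24, -92) = 24
Beta (MIN): min(5, 24) = 5
S0 (MAX): max(-16, 5) = 5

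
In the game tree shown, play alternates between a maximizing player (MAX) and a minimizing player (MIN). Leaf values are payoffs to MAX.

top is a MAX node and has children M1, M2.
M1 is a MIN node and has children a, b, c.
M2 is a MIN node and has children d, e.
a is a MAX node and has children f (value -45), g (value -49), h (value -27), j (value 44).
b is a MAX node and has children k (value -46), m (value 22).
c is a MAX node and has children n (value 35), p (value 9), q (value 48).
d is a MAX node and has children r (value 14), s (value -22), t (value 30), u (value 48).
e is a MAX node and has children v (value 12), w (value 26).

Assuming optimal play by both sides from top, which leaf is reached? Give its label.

a (MAX): max(-45, -49, -27, 44) = 44
b (MAX): max(-46, 22) = 22
c (MAX): max(35, 9, 48) = 48
M1 (MIN): min(44, 22, 48) = 22
d (MAX): max(14, -22, 30, 48) = 48
e (MAX): max(12, 26) = 26
M2 (MIN): min(48, 26) = 26
top (MAX): max(22, 26) = 26
At top, MAX picks M2 (highest: 26).
At M2, MIN picks e (lowest: 26).
At e, MAX picks w (highest: 26).
Terminal value 26.

w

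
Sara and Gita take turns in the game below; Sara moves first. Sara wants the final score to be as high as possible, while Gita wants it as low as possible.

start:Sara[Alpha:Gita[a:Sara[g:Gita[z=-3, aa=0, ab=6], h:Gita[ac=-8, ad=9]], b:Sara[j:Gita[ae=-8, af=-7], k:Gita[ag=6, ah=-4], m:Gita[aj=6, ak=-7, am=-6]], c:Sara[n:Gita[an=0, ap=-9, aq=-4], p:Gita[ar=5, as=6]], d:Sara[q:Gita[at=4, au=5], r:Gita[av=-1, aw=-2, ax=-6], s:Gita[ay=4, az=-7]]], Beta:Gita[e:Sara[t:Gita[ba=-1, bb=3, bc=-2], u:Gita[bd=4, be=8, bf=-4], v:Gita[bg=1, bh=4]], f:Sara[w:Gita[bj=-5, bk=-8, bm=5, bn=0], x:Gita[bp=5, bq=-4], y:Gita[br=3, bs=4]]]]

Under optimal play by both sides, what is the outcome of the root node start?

g (Gita): min(-3, 0, 6) = -3
h (Gita): min(-8, 9) = -8
a (Sara): max(-3, -8) = -3
j (Gita): min(-8, -7) = -8
k (Gita): min(6, -4) = -4
m (Gita): min(6, -7, -6) = -7
b (Sara): max(-8, -4, -7) = -4
n (Gita): min(0, -9, -4) = -9
p (Gita): min(5, 6) = 5
c (Sara): max(-9, 5) = 5
q (Gita): min(4, 5) = 4
r (Gita): min(-1, -2, -6) = -6
s (Gita): min(4, -7) = -7
d (Sara): max(4, -6, -7) = 4
Alpha (Gita): min(-3, -4, 5, 4) = -4
t (Gita): min(-1, 3, -2) = -2
u (Gita): min(4, 8, -4) = -4
v (Gita): min(1, 4) = 1
e (Sara): max(-2, -4, 1) = 1
w (Gita): min(-5, -8, 5, 0) = -8
x (Gita): min(5, -4) = -4
y (Gita): min(3, 4) = 3
f (Sara): max(-8, -4, 3) = 3
Beta (Gita): min(1, 3) = 1
start (Sara): max(-4, 1) = 1

1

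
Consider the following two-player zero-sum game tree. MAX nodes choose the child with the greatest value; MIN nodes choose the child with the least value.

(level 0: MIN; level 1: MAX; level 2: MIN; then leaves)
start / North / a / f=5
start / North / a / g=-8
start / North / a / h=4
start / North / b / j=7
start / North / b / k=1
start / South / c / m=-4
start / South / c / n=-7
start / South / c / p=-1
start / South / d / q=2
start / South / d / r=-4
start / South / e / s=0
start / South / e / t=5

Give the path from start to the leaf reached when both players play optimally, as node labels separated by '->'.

a (MIN): min(5, -8, 4) = -8
b (MIN): min(7, 1) = 1
North (MAX): max(-8, 1) = 1
c (MIN): min(-4, -7, -1) = -7
d (MIN): min(2, -4) = -4
e (MIN): min(0, 5) = 0
South (MAX): max(-7, -4, 0) = 0
start (MIN): min(1, 0) = 0
At start, MIN picks South (lowest: 0).
At South, MAX picks e (highest: 0).
At e, MIN picks s (lowest: 0).
Terminal value 0.

start -> South -> e -> s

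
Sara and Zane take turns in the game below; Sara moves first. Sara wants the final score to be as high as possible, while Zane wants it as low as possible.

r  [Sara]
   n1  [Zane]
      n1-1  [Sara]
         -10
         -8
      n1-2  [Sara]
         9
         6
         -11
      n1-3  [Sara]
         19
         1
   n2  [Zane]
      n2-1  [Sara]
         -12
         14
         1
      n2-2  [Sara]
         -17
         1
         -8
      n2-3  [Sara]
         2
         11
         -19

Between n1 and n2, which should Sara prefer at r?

n2

n1-1 (Sara): max(-10, -8) = -8
n1-2 (Sara): max(9, 6, -11) = 9
n1-3 (Sara): max(19, 1) = 19
n1 (Zane): min(-8, 9, 19) = -8
n2-1 (Sara): max(-12, 14, 1) = 14
n2-2 (Sara): max(-17, 1, -8) = 1
n2-3 (Sara): max(2, 11, -19) = 11
n2 (Zane): min(14, 1, 11) = 1
Sara prefers the higher value; n1=-8, n2=1. n2 is better since 1 > -8.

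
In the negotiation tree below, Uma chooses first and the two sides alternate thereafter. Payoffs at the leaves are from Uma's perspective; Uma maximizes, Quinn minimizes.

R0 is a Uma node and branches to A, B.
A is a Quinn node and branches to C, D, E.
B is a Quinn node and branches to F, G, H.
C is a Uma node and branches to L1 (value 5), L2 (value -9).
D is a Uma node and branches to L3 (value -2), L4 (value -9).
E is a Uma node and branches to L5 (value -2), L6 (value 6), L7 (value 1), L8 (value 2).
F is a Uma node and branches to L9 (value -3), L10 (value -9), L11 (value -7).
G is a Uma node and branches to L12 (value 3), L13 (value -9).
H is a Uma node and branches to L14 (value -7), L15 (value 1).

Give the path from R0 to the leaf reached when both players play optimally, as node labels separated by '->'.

R0 -> A -> D -> L3

C (Uma): max(5, -9) = 5
D (Uma): max(-2, -9) = -2
E (Uma): max(-2, 6, 1, 2) = 6
A (Quinn): min(5, -2, 6) = -2
F (Uma): max(-3, -9, -7) = -3
G (Uma): max(3, -9) = 3
H (Uma): max(-7, 1) = 1
B (Quinn): min(-3, 3, 1) = -3
R0 (Uma): max(-2, -3) = -2
At R0, Uma picks A (highest: -2).
At A, Quinn picks D (lowest: -2).
At D, Uma picks L3 (highest: -2).
Terminal value -2.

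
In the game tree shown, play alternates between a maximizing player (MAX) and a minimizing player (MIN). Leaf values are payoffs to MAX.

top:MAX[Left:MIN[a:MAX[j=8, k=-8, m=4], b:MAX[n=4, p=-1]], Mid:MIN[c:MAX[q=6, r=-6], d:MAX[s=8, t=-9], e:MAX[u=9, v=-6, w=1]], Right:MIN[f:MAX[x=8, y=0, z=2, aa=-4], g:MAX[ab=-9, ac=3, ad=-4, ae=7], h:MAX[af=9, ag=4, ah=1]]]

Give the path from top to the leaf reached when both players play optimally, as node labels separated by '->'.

a (MAX): max(8, -8, 4) = 8
b (MAX): max(4, -1) = 4
Left (MIN): min(8, 4) = 4
c (MAX): max(6, -6) = 6
d (MAX): max(8, -9) = 8
e (MAX): max(9, -6, 1) = 9
Mid (MIN): min(6, 8, 9) = 6
f (MAX): max(8, 0, 2, -4) = 8
g (MAX): max(-9, 3, -4, 7) = 7
h (MAX): max(9, 4, 1) = 9
Right (MIN): min(8, 7, 9) = 7
top (MAX): max(4, 6, 7) = 7
At top, MAX picks Right (highest: 7).
At Right, MIN picks g (lowest: 7).
At g, MAX picks ae (highest: 7).
Terminal value 7.

top -> Right -> g -> ae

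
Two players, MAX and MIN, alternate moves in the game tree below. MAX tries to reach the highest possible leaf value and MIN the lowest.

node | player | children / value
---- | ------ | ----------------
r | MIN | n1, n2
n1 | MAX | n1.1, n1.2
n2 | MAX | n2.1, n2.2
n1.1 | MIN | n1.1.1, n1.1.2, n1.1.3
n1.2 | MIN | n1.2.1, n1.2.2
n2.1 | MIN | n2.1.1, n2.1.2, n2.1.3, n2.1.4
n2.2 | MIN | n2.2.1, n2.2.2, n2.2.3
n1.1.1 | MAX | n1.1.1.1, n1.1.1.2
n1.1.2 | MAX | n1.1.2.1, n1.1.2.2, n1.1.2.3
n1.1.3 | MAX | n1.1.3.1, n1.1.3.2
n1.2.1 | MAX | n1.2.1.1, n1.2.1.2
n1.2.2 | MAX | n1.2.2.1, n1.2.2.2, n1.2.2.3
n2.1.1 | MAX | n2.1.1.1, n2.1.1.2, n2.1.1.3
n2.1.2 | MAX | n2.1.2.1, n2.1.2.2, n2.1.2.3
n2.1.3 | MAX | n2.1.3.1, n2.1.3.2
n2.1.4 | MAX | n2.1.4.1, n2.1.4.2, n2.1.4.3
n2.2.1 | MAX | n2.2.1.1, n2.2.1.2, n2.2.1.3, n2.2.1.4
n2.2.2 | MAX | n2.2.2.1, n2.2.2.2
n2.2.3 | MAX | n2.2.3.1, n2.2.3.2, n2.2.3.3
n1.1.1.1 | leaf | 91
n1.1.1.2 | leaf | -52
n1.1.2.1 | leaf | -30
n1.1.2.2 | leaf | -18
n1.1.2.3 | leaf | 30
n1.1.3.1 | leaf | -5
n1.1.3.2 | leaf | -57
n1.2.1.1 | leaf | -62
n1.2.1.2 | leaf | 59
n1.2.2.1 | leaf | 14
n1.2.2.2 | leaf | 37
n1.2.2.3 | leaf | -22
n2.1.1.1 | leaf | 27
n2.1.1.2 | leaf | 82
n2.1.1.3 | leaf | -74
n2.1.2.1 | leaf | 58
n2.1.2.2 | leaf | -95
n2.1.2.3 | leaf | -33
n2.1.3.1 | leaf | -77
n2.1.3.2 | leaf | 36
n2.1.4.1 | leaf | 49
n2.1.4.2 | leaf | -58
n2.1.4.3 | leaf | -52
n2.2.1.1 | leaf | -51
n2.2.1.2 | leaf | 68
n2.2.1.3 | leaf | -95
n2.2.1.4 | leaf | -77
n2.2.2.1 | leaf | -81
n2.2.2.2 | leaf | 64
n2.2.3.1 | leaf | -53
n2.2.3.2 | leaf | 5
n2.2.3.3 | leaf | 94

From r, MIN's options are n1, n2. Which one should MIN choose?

n1

n1.1.1 (MAX): max(91, -52) = 91
n1.1.2 (MAX): max(-30, -18, 30) = 30
n1.1.3 (MAX): max(-5, -57) = -5
n1.1 (MIN): min(91, 30, -5) = -5
n1.2.1 (MAX): max(-62, 59) = 59
n1.2.2 (MAX): max(14, 37, -22) = 37
n1.2 (MIN): min(59, 37) = 37
n1 (MAX): max(-5, 37) = 37
n2.1.1 (MAX): max(27, 82, -74) = 82
n2.1.2 (MAX): max(58, -95, -33) = 58
n2.1.3 (MAX): max(-77, 36) = 36
n2.1.4 (MAX): max(49, -58, -52) = 49
n2.1 (MIN): min(82, 58, 36, 49) = 36
n2.2.1 (MAX): max(-51, 68, -95, -77) = 68
n2.2.2 (MAX): max(-81, 64) = 64
n2.2.3 (MAX): max(-53, 5, 94) = 94
n2.2 (MIN): min(68, 64, 94) = 64
n2 (MAX): max(36, 64) = 64
r (MIN): min(37, 64) = 37
MIN at r wants the lowest of {n1=37, n2=64}, so chooses n1.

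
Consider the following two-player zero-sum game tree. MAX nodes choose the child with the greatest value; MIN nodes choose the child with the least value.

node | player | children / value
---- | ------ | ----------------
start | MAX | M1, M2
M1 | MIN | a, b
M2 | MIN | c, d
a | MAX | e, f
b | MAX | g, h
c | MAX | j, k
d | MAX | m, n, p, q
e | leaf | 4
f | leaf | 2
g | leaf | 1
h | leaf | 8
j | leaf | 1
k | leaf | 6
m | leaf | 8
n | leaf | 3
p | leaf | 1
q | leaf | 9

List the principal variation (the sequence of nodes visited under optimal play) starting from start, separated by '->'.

a (MAX): max(4, 2) = 4
b (MAX): max(1, 8) = 8
M1 (MIN): min(4, 8) = 4
c (MAX): max(1, 6) = 6
d (MAX): max(8, 3, 1, 9) = 9
M2 (MIN): min(6, 9) = 6
start (MAX): max(4, 6) = 6
At start, MAX picks M2 (highest: 6).
At M2, MIN picks c (lowest: 6).
At c, MAX picks k (highest: 6).
Terminal value 6.

start -> M2 -> c -> k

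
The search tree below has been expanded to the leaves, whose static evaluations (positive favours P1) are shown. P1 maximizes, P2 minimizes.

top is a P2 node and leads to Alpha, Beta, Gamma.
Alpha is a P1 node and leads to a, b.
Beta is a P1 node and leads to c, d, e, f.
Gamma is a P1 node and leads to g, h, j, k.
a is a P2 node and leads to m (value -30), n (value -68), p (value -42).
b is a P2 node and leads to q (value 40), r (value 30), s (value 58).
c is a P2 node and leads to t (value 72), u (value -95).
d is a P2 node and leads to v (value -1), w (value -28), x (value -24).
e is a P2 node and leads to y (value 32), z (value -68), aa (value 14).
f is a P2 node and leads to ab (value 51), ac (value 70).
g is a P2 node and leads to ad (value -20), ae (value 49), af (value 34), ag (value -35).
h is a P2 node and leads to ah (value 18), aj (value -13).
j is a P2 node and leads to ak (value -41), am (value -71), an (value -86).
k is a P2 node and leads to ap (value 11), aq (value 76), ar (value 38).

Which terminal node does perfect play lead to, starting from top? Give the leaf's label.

a (P2): min(-30, -68, -42) = -68
b (P2): min(40, 30, 58) = 30
Alpha (P1): max(-68, 30) = 30
c (P2): min(72, -95) = -95
d (P2): min(-1, -28, -24) = -28
e (P2): min(32, -68, 14) = -68
f (P2): min(51, 70) = 51
Beta (P1): max(-95, -28, -68, 51) = 51
g (P2): min(-20, 49, 34, -35) = -35
h (P2): min(18, -13) = -13
j (P2): min(-41, -71, -86) = -86
k (P2): min(11, 76, 38) = 11
Gamma (P1): max(-35, -13, -86, 11) = 11
top (P2): min(30, 51, 11) = 11
At top, P2 picks Gamma (lowest: 11).
At Gamma, P1 picks k (highest: 11).
At k, P2 picks ap (lowest: 11).
Terminal value 11.

ap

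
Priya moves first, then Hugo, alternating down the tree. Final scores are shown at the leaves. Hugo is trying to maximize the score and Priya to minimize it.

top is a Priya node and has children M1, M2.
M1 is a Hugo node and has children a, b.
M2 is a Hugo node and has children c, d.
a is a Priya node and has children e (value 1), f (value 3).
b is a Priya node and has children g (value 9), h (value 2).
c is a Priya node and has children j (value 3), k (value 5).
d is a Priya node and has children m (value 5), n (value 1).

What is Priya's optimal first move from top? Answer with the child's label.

M1

a (Priya): min(1, 3) = 1
b (Priya): min(9, 2) = 2
M1 (Hugo): max(1, 2) = 2
c (Priya): min(3, 5) = 3
d (Priya): min(5, 1) = 1
M2 (Hugo): max(3, 1) = 3
top (Priya): min(2, 3) = 2
Priya at top wants the lowest of {M1=2, M2=3}, so chooses M1.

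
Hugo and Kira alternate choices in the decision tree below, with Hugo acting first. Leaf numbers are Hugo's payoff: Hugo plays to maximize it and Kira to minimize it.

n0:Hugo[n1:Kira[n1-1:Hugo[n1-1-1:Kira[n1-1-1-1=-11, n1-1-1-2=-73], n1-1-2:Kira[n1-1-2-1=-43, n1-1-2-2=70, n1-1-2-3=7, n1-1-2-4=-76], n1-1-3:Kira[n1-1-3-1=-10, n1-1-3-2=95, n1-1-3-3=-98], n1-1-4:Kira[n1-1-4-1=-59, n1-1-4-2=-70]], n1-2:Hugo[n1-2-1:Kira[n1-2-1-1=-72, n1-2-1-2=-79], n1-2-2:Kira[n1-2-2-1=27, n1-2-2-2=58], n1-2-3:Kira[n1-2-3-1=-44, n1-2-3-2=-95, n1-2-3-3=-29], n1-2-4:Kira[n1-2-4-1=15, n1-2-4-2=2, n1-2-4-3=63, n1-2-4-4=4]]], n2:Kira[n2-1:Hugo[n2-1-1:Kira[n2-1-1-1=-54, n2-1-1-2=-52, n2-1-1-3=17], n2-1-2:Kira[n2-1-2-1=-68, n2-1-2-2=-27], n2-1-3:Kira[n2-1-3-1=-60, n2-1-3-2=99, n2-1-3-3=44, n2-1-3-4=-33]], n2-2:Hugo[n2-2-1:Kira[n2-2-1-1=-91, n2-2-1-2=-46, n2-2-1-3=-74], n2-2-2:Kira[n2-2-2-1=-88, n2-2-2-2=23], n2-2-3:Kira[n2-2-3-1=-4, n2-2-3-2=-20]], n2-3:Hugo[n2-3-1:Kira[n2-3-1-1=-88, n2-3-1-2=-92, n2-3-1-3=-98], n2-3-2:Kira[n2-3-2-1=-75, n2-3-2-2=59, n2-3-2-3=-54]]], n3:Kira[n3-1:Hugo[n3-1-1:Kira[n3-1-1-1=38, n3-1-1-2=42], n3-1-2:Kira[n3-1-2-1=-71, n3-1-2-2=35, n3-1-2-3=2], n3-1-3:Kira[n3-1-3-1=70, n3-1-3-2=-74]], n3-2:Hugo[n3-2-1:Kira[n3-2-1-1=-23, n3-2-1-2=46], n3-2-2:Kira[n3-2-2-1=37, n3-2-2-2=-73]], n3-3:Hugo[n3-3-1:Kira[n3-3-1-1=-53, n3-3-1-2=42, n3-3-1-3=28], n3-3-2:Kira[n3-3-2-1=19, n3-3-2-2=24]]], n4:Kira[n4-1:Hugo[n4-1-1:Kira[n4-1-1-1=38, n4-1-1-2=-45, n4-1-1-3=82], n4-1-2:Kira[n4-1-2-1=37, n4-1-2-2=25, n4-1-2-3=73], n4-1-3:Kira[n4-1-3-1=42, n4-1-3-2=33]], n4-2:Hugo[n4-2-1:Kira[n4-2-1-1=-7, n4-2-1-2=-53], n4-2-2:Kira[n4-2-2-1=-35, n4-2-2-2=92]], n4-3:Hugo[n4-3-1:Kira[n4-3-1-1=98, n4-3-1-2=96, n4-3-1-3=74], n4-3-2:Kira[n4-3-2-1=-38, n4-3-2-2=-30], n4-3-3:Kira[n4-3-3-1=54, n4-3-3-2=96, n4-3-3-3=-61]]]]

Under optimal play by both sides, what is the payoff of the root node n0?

n1-1-1 (Kira): min(-11, -73) = -73
n1-1-2 (Kira): min(-43, 70, 7, -76) = -76
n1-1-3 (Kira): min(-10, 95, -98) = -98
n1-1-4 (Kira): min(-59, -70) = -70
n1-1 (Hugo): max(-73, -76, -98, -70) = -70
n1-2-1 (Kira): min(-72, -79) = -79
n1-2-2 (Kira): min(27, 58) = 27
n1-2-3 (Kira): min(-44, -95, -29) = -95
n1-2-4 (Kira): min(15, 2, 63, 4) = 2
n1-2 (Hugo): max(-79, 27, -95, 2) = 27
n1 (Kira): min(-70, 27) = -70
n2-1-1 (Kira): min(-54, -52, 17) = -54
n2-1-2 (Kira): min(-68, -27) = -68
n2-1-3 (Kira): min(-60, 99, 44, -33) = -60
n2-1 (Hugo): max(-54, -68, -60) = -54
n2-2-1 (Kira): min(-91, -46, -74) = -91
n2-2-2 (Kira): min(-88, 23) = -88
n2-2-3 (Kira): min(-4, -20) = -20
n2-2 (Hugo): max(-91, -88, -20) = -20
n2-3-1 (Kira): min(-88, -92, -98) = -98
n2-3-2 (Kira): min(-75, 59, -54) = -75
n2-3 (Hugo): max(-98, -75) = -75
n2 (Kira): min(-54, -20, -75) = -75
n3-1-1 (Kira): min(38, 42) = 38
n3-1-2 (Kira): min(-71, 35, 2) = -71
n3-1-3 (Kira): min(70, -74) = -74
n3-1 (Hugo): max(38, -71, -74) = 38
n3-2-1 (Kira): min(-23, 46) = -23
n3-2-2 (Kira): min(37, -73) = -73
n3-2 (Hugo): max(-23, -73) = -23
n3-3-1 (Kira): min(-53, 42, 28) = -53
n3-3-2 (Kira): min(19, 24) = 19
n3-3 (Hugo): max(-53, 19) = 19
n3 (Kira): min(38, -23, 19) = -23
n4-1-1 (Kira): min(38, -45, 82) = -45
n4-1-2 (Kira): min(37, 25, 73) = 25
n4-1-3 (Kira): min(42, 33) = 33
n4-1 (Hugo): max(-45, 25, 33) = 33
n4-2-1 (Kira): min(-7, -53) = -53
n4-2-2 (Kira): min(-35, 92) = -35
n4-2 (Hugo): max(-53, -35) = -35
n4-3-1 (Kira): min(98, 96, 74) = 74
n4-3-2 (Kira): min(-38, -30) = -38
n4-3-3 (Kira): min(54, 96, -61) = -61
n4-3 (Hugo): max(74, -38, -61) = 74
n4 (Kira): min(33, -35, 74) = -35
n0 (Hugo): max(-70, -75, -23, -35) = -23

-23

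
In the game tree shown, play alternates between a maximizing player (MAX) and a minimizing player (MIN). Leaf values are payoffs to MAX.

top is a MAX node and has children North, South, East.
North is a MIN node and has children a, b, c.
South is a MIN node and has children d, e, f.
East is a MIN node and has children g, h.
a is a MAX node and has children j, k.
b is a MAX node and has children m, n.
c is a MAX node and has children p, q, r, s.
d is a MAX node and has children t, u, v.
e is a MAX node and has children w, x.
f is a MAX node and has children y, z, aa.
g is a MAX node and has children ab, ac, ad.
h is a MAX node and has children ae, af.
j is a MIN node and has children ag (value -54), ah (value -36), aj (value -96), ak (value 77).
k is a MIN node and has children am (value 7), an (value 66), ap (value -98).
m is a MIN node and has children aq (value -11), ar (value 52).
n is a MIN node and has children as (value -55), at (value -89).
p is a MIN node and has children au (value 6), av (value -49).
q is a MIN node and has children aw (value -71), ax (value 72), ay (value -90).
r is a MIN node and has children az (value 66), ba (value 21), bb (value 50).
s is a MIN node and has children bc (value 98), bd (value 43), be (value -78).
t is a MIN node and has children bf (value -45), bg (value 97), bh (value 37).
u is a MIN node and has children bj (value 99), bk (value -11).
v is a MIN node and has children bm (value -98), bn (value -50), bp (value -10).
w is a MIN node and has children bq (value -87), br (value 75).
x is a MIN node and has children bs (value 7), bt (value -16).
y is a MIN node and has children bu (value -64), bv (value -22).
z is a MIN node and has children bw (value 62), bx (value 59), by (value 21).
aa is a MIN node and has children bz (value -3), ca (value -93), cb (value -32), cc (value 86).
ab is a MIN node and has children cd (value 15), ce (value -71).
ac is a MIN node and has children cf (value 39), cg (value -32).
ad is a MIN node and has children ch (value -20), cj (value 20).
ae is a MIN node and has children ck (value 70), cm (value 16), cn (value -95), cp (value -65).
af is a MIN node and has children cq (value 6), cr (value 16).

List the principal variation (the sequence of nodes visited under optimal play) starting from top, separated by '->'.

top -> South -> e -> x -> bt

j (MIN): min(-54, -36, -96, 77) = -96
k (MIN): min(7, 66, -98) = -98
a (MAX): max(-96, -98) = -96
m (MIN): min(-11, 52) = -11
n (MIN): min(-55, -89) = -89
b (MAX): max(-11, -89) = -11
p (MIN): min(6, -49) = -49
q (MIN): min(-71, 72, -90) = -90
r (MIN): min(66, 21, 50) = 21
s (MIN): min(98, 43, -78) = -78
c (MAX): max(-49, -90, 21, -78) = 21
North (MIN): min(-96, -11, 21) = -96
t (MIN): min(-45, 97, 37) = -45
u (MIN): min(99, -11) = -11
v (MIN): min(-98, -50, -10) = -98
d (MAX): max(-45, -11, -98) = -11
w (MIN): min(-87, 75) = -87
x (MIN): min(7, -16) = -16
e (MAX): max(-87, -16) = -16
y (MIN): min(-64, -22) = -64
z (MIN): min(62, 59, 21) = 21
aa (MIN): min(-3, -93, -32, 86) = -93
f (MAX): max(-64, 21, -93) = 21
South (MIN): min(-11, -16, 21) = -16
ab (MIN): min(15, -71) = -71
ac (MIN): min(39, -32) = -32
ad (MIN): min(-20, 20) = -20
g (MAX): max(-71, -32, -20) = -20
ae (MIN): min(70, 16, -95, -65) = -95
af (MIN): min(6, 16) = 6
h (MAX): max(-95, 6) = 6
East (MIN): min(-20, 6) = -20
top (MAX): max(-96, -16, -20) = -16
At top, MAX picks South (highest: -16).
At South, MIN picks e (lowest: -16).
At e, MAX picks x (highest: -16).
At x, MIN picks bt (lowest: -16).
Terminal value -16.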